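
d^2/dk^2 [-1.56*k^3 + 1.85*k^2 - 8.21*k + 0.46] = 3.7 - 9.36*k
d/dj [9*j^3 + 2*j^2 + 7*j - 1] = 27*j^2 + 4*j + 7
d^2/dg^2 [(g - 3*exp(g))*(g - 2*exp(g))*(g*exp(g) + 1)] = g^3*exp(g) - 20*g^2*exp(2*g) + 6*g^2*exp(g) + 54*g*exp(3*g) - 40*g*exp(2*g) + g*exp(g) + 36*exp(3*g) + 14*exp(2*g) - 10*exp(g) + 2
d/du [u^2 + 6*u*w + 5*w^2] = 2*u + 6*w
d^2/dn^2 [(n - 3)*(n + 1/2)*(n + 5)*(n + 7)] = 12*n^2 + 57*n + 7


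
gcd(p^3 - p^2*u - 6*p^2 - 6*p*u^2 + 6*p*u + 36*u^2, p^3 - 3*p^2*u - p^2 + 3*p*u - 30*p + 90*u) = p^2 - 3*p*u - 6*p + 18*u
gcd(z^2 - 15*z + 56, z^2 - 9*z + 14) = z - 7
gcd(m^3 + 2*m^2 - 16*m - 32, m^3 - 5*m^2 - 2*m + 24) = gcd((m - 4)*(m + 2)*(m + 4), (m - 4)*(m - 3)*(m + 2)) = m^2 - 2*m - 8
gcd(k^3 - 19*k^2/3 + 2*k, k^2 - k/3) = k^2 - k/3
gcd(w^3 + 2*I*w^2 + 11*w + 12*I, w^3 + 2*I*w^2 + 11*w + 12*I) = w^3 + 2*I*w^2 + 11*w + 12*I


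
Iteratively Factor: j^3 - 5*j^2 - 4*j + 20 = (j - 2)*(j^2 - 3*j - 10) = (j - 2)*(j + 2)*(j - 5)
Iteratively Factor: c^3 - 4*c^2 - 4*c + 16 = (c - 2)*(c^2 - 2*c - 8) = (c - 2)*(c + 2)*(c - 4)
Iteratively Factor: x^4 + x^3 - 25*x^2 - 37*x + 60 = (x + 4)*(x^3 - 3*x^2 - 13*x + 15) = (x - 5)*(x + 4)*(x^2 + 2*x - 3) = (x - 5)*(x - 1)*(x + 4)*(x + 3)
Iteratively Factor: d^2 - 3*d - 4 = (d - 4)*(d + 1)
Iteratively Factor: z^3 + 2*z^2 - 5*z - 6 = (z + 3)*(z^2 - z - 2) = (z + 1)*(z + 3)*(z - 2)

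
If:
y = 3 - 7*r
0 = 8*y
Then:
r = 3/7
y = 0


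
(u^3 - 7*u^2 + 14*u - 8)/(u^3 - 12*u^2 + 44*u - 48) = (u - 1)/(u - 6)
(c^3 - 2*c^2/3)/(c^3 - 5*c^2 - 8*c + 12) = c^2*(c - 2/3)/(c^3 - 5*c^2 - 8*c + 12)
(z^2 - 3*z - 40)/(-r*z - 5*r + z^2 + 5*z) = (z - 8)/(-r + z)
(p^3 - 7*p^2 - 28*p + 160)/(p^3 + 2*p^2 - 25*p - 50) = (p^2 - 12*p + 32)/(p^2 - 3*p - 10)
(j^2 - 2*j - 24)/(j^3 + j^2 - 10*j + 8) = (j - 6)/(j^2 - 3*j + 2)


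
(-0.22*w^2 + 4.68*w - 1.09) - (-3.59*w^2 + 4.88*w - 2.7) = 3.37*w^2 - 0.2*w + 1.61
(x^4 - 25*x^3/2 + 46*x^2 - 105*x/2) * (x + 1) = x^5 - 23*x^4/2 + 67*x^3/2 - 13*x^2/2 - 105*x/2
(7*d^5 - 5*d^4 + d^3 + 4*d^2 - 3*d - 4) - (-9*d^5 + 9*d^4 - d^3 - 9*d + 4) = 16*d^5 - 14*d^4 + 2*d^3 + 4*d^2 + 6*d - 8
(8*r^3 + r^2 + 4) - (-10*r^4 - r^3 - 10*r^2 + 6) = 10*r^4 + 9*r^3 + 11*r^2 - 2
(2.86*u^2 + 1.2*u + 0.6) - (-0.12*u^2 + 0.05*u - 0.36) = 2.98*u^2 + 1.15*u + 0.96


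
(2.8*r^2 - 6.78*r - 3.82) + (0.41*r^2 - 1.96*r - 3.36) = 3.21*r^2 - 8.74*r - 7.18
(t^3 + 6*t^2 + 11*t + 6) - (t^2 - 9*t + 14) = t^3 + 5*t^2 + 20*t - 8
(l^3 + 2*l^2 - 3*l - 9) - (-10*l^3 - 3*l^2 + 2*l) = 11*l^3 + 5*l^2 - 5*l - 9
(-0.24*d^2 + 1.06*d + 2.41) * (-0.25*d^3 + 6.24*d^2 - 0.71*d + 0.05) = 0.06*d^5 - 1.7626*d^4 + 6.1823*d^3 + 14.2738*d^2 - 1.6581*d + 0.1205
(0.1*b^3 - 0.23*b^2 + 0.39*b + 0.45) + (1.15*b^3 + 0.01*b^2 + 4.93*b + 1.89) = 1.25*b^3 - 0.22*b^2 + 5.32*b + 2.34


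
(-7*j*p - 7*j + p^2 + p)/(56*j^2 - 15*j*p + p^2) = (p + 1)/(-8*j + p)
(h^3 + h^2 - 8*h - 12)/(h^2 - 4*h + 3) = (h^2 + 4*h + 4)/(h - 1)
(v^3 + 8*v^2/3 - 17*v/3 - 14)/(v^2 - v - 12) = (3*v^2 - v - 14)/(3*(v - 4))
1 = 1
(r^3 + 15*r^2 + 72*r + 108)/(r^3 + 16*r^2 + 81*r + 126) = (r + 6)/(r + 7)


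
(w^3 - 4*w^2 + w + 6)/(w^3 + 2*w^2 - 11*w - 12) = (w - 2)/(w + 4)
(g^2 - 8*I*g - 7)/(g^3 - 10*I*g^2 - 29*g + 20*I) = (g - 7*I)/(g^2 - 9*I*g - 20)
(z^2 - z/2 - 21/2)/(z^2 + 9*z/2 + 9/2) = (2*z - 7)/(2*z + 3)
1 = 1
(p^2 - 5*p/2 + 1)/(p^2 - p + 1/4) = 2*(p - 2)/(2*p - 1)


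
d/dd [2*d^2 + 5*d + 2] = 4*d + 5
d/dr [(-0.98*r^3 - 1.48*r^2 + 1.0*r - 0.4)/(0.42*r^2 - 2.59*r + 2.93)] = (-0.4116*r^4 + 5.0764*r^3 - 5.201*r^2 - 8.3368*r + 1.894)/(0.1764*r^4 - 2.1756*r^3 + 9.1693*r^2 - 15.1774*r + 8.5849)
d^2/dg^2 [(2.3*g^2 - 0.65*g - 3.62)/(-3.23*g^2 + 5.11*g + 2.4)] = (-62.36161*g^3 + 119.624988*g^2 - 328.262316*g + 202.736884)/(33.698267*g^6 - 159.936357*g^5 + 177.909369*g^4 + 104.243489*g^3 - 132.19272*g^2 - 88.3008*g - 13.824)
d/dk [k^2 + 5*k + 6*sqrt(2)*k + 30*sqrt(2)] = 2*k + 5 + 6*sqrt(2)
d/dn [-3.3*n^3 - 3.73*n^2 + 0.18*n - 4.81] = -9.9*n^2 - 7.46*n + 0.18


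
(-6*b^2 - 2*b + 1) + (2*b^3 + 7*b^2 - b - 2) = 2*b^3 + b^2 - 3*b - 1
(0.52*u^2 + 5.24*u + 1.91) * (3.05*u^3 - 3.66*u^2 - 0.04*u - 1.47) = 1.586*u^5 + 14.0788*u^4 - 13.3737*u^3 - 7.9646*u^2 - 7.7792*u - 2.8077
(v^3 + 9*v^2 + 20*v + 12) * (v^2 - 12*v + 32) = v^5 - 3*v^4 - 56*v^3 + 60*v^2 + 496*v + 384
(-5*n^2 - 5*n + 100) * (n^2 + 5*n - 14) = -5*n^4 - 30*n^3 + 145*n^2 + 570*n - 1400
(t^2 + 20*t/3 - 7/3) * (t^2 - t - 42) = t^4 + 17*t^3/3 - 51*t^2 - 833*t/3 + 98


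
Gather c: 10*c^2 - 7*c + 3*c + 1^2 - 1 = 10*c^2 - 4*c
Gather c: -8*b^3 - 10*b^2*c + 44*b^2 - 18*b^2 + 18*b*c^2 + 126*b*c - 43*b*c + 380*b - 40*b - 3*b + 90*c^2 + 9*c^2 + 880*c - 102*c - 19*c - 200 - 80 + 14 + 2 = -8*b^3 + 26*b^2 + 337*b + c^2*(18*b + 99) + c*(-10*b^2 + 83*b + 759) - 264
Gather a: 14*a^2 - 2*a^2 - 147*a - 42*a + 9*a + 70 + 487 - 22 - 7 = 12*a^2 - 180*a + 528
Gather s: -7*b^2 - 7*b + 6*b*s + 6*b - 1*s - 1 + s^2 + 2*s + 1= -7*b^2 - b + s^2 + s*(6*b + 1)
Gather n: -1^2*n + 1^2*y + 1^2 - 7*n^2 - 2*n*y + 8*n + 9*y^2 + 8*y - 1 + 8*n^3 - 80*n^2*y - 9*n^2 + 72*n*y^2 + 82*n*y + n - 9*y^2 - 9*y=8*n^3 + n^2*(-80*y - 16) + n*(72*y^2 + 80*y + 8)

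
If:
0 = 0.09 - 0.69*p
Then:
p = 0.13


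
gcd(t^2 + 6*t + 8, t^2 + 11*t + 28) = t + 4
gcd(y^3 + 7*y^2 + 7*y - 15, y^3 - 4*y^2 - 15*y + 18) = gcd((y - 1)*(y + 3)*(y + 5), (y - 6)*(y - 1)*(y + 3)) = y^2 + 2*y - 3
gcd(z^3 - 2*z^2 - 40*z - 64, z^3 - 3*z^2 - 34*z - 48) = z^2 - 6*z - 16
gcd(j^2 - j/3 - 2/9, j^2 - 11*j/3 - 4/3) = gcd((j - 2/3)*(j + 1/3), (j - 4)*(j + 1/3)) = j + 1/3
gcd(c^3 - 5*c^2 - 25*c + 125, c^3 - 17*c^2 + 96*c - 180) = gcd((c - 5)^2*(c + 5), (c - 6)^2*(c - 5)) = c - 5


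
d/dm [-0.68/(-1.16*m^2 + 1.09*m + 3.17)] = (0.7412 - 1.5776*m)/(-1.16*m^2 + 1.09*m + 3.17)^2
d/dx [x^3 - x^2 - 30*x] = 3*x^2 - 2*x - 30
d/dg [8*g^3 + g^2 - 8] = 2*g*(12*g + 1)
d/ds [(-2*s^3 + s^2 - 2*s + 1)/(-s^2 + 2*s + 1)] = 2*(s^4 - 4*s^3 - 3*s^2 + 2*s - 2)/(s^4 - 4*s^3 + 2*s^2 + 4*s + 1)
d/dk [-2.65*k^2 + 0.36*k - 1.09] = 0.36 - 5.3*k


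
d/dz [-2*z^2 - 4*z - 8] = -4*z - 4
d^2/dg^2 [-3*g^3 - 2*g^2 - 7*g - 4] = -18*g - 4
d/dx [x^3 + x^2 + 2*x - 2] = 3*x^2 + 2*x + 2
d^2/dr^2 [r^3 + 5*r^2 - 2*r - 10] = 6*r + 10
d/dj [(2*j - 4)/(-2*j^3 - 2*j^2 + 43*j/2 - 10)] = 8*(4*j^3 - 10*j^2 - 8*j + 33)/(16*j^6 + 32*j^5 - 328*j^4 - 184*j^3 + 2009*j^2 - 1720*j + 400)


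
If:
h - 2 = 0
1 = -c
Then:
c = -1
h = 2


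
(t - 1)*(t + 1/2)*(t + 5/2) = t^3 + 2*t^2 - 7*t/4 - 5/4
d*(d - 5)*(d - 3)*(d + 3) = d^4 - 5*d^3 - 9*d^2 + 45*d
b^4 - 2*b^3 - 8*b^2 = b^2*(b - 4)*(b + 2)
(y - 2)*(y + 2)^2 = y^3 + 2*y^2 - 4*y - 8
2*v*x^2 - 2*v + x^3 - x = (2*v + x)*(x - 1)*(x + 1)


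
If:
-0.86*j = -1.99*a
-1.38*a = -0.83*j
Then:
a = 0.00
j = 0.00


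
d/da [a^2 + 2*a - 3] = 2*a + 2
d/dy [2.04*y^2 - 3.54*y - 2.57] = 4.08*y - 3.54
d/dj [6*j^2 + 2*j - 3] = 12*j + 2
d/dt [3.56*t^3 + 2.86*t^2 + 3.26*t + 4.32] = 10.68*t^2 + 5.72*t + 3.26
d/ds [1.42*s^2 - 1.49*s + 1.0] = 2.84*s - 1.49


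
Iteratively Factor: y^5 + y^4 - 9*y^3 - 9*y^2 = (y + 1)*(y^4 - 9*y^2) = (y - 3)*(y + 1)*(y^3 + 3*y^2) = (y - 3)*(y + 1)*(y + 3)*(y^2) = y*(y - 3)*(y + 1)*(y + 3)*(y)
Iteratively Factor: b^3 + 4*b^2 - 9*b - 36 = (b - 3)*(b^2 + 7*b + 12) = (b - 3)*(b + 3)*(b + 4)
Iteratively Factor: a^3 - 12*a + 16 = (a - 2)*(a^2 + 2*a - 8) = (a - 2)^2*(a + 4)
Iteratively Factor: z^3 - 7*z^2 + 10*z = (z - 5)*(z^2 - 2*z) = (z - 5)*(z - 2)*(z)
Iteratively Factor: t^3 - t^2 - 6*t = (t)*(t^2 - t - 6) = t*(t - 3)*(t + 2)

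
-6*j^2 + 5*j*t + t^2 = (-j + t)*(6*j + t)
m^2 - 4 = (m - 2)*(m + 2)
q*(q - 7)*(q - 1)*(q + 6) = q^4 - 2*q^3 - 41*q^2 + 42*q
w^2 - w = w*(w - 1)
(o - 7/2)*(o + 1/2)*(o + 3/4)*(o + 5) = o^4 + 11*o^3/4 - 61*o^2/4 - 341*o/16 - 105/16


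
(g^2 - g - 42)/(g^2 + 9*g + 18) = (g - 7)/(g + 3)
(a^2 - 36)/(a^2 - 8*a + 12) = (a + 6)/(a - 2)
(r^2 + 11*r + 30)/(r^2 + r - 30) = (r + 5)/(r - 5)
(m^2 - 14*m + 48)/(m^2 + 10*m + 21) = (m^2 - 14*m + 48)/(m^2 + 10*m + 21)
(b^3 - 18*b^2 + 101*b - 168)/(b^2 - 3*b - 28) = (b^2 - 11*b + 24)/(b + 4)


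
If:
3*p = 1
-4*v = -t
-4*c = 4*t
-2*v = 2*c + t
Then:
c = 0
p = 1/3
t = 0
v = 0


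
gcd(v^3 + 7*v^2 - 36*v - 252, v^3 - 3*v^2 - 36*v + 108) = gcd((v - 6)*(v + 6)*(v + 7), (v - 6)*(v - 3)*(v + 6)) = v^2 - 36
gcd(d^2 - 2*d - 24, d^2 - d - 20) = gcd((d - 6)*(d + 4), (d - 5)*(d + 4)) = d + 4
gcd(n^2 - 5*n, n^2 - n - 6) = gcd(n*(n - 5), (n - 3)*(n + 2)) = 1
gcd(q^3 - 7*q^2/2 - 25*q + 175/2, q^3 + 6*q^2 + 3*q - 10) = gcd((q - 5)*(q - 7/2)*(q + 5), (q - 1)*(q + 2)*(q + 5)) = q + 5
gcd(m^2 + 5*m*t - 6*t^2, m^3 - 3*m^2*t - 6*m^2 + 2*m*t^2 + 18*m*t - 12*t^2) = -m + t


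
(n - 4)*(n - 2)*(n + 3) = n^3 - 3*n^2 - 10*n + 24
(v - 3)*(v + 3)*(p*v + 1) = p*v^3 - 9*p*v + v^2 - 9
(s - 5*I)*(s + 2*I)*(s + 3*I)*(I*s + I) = I*s^4 + I*s^3 + 19*I*s^2 - 30*s + 19*I*s - 30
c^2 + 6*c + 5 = (c + 1)*(c + 5)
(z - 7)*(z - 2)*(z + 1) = z^3 - 8*z^2 + 5*z + 14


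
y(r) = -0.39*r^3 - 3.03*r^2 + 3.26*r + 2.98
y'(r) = -1.17*r^2 - 6.06*r + 3.26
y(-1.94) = -11.90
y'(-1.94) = 10.61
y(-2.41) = -17.02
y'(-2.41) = 11.07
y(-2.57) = -18.79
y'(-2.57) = 11.11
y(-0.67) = -0.45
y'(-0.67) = 6.79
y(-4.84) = -39.56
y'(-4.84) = 5.18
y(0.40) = 3.77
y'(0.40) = 0.65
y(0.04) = 3.11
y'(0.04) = 3.02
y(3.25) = -31.82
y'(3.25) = -28.79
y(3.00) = -25.04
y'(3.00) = -25.45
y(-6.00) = -41.42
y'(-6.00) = -2.50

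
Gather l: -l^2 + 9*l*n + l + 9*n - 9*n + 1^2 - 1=-l^2 + l*(9*n + 1)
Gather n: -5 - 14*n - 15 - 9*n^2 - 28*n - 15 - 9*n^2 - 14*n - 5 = -18*n^2 - 56*n - 40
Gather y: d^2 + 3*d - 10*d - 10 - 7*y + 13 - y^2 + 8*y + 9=d^2 - 7*d - y^2 + y + 12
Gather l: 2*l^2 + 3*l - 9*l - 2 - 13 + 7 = 2*l^2 - 6*l - 8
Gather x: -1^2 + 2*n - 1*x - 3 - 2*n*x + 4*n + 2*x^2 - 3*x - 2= 6*n + 2*x^2 + x*(-2*n - 4) - 6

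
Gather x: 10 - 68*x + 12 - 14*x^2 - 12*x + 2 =-14*x^2 - 80*x + 24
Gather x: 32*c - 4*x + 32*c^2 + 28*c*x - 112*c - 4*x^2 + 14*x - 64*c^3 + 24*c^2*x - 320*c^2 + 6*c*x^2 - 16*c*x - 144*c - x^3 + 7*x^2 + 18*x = -64*c^3 - 288*c^2 - 224*c - x^3 + x^2*(6*c + 3) + x*(24*c^2 + 12*c + 28)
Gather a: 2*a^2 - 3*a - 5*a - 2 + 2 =2*a^2 - 8*a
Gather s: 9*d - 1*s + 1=9*d - s + 1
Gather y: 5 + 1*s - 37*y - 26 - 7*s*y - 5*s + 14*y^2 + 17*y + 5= -4*s + 14*y^2 + y*(-7*s - 20) - 16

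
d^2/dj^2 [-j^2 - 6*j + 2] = -2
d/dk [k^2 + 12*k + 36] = 2*k + 12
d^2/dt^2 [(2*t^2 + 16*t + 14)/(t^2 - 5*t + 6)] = 4*(13*t^3 + 3*t^2 - 249*t + 409)/(t^6 - 15*t^5 + 93*t^4 - 305*t^3 + 558*t^2 - 540*t + 216)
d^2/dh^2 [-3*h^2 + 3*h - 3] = -6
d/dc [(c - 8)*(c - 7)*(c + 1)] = 3*c^2 - 28*c + 41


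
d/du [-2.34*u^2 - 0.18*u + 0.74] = -4.68*u - 0.18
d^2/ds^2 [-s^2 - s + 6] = -2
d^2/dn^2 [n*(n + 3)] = 2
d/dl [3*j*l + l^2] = 3*j + 2*l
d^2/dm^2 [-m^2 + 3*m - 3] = -2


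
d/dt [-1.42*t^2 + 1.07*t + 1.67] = 1.07 - 2.84*t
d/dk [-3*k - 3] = -3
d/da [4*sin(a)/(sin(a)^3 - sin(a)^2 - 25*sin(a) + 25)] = 4*(-2*sin(a)^3 + sin(a)^2 + 25)*cos(a)/(sin(a)^3 - sin(a)^2 - 25*sin(a) + 25)^2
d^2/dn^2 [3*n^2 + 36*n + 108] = 6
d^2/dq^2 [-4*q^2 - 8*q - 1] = -8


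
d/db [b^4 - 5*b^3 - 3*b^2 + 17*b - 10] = 4*b^3 - 15*b^2 - 6*b + 17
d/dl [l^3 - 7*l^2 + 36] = l*(3*l - 14)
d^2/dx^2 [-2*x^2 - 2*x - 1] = -4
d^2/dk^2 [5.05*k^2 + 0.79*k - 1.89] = 10.1000000000000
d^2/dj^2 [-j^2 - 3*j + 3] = -2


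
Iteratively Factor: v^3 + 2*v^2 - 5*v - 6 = (v + 1)*(v^2 + v - 6) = (v - 2)*(v + 1)*(v + 3)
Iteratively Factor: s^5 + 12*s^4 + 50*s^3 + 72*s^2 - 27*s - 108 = (s - 1)*(s^4 + 13*s^3 + 63*s^2 + 135*s + 108) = (s - 1)*(s + 4)*(s^3 + 9*s^2 + 27*s + 27) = (s - 1)*(s + 3)*(s + 4)*(s^2 + 6*s + 9) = (s - 1)*(s + 3)^2*(s + 4)*(s + 3)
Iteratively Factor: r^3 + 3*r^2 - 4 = (r + 2)*(r^2 + r - 2) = (r - 1)*(r + 2)*(r + 2)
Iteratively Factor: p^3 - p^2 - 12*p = (p - 4)*(p^2 + 3*p) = p*(p - 4)*(p + 3)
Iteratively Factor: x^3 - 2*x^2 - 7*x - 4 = (x - 4)*(x^2 + 2*x + 1) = (x - 4)*(x + 1)*(x + 1)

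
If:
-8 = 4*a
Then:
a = -2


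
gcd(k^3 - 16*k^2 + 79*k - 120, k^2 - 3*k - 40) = k - 8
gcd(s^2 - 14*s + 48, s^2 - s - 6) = 1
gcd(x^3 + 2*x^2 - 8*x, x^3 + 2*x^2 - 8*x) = x^3 + 2*x^2 - 8*x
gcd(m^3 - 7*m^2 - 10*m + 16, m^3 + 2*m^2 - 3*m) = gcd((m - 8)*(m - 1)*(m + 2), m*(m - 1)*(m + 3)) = m - 1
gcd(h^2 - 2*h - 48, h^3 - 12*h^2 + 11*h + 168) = h - 8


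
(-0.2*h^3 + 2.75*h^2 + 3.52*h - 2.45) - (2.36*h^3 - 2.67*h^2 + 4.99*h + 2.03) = -2.56*h^3 + 5.42*h^2 - 1.47*h - 4.48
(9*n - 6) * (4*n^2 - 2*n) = 36*n^3 - 42*n^2 + 12*n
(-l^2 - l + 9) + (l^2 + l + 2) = 11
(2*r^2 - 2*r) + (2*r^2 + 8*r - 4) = 4*r^2 + 6*r - 4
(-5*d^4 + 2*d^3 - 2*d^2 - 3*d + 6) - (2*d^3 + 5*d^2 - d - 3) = -5*d^4 - 7*d^2 - 2*d + 9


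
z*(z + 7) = z^2 + 7*z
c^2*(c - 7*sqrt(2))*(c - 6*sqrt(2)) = c^4 - 13*sqrt(2)*c^3 + 84*c^2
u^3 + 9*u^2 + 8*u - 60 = (u - 2)*(u + 5)*(u + 6)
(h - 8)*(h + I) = h^2 - 8*h + I*h - 8*I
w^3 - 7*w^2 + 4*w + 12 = (w - 6)*(w - 2)*(w + 1)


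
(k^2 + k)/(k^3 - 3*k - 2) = k/(k^2 - k - 2)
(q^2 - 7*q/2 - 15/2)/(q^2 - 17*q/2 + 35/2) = (2*q + 3)/(2*q - 7)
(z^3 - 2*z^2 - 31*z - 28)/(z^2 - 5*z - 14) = (z^2 + 5*z + 4)/(z + 2)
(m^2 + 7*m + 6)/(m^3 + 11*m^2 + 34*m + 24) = 1/(m + 4)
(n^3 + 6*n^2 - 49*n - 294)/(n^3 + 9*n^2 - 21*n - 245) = (n^2 - n - 42)/(n^2 + 2*n - 35)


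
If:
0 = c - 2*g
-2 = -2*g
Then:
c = 2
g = 1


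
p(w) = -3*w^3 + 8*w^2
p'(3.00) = -33.00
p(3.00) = -9.00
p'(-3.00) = -129.00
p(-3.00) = 153.00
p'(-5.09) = -314.61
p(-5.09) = 602.88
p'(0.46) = 5.46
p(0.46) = 1.40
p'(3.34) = -46.96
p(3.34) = -22.53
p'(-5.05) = -310.32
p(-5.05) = 590.38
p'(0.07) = 1.08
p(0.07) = 0.04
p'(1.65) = 1.90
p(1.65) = 8.30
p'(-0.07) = -1.16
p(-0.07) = 0.04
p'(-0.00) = 0.00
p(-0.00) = 0.00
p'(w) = -9*w^2 + 16*w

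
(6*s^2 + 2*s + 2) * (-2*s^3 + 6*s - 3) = -12*s^5 - 4*s^4 + 32*s^3 - 6*s^2 + 6*s - 6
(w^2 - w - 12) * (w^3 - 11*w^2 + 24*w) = w^5 - 12*w^4 + 23*w^3 + 108*w^2 - 288*w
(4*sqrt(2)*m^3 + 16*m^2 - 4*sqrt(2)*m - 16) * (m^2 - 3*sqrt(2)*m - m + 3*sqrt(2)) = 4*sqrt(2)*m^5 - 8*m^4 - 4*sqrt(2)*m^4 - 52*sqrt(2)*m^3 + 8*m^3 + 8*m^2 + 52*sqrt(2)*m^2 - 8*m + 48*sqrt(2)*m - 48*sqrt(2)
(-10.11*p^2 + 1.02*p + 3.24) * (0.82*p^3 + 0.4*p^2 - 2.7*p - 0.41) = -8.2902*p^5 - 3.2076*p^4 + 30.3618*p^3 + 2.6871*p^2 - 9.1662*p - 1.3284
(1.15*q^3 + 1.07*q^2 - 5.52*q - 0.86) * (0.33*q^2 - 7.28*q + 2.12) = 0.3795*q^5 - 8.0189*q^4 - 7.1732*q^3 + 42.1702*q^2 - 5.4416*q - 1.8232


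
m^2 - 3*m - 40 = (m - 8)*(m + 5)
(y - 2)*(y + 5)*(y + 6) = y^3 + 9*y^2 + 8*y - 60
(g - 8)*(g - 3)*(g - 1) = g^3 - 12*g^2 + 35*g - 24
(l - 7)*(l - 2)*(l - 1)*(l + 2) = l^4 - 8*l^3 + 3*l^2 + 32*l - 28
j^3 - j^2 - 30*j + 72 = (j - 4)*(j - 3)*(j + 6)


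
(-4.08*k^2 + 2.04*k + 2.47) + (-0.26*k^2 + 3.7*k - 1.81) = -4.34*k^2 + 5.74*k + 0.66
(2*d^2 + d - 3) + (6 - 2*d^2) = d + 3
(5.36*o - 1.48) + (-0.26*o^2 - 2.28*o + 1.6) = -0.26*o^2 + 3.08*o + 0.12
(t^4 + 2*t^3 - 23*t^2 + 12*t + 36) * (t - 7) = t^5 - 5*t^4 - 37*t^3 + 173*t^2 - 48*t - 252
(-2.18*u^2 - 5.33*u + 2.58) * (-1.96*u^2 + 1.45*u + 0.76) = 4.2728*u^4 + 7.2858*u^3 - 14.4421*u^2 - 0.3098*u + 1.9608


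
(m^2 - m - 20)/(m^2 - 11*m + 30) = (m + 4)/(m - 6)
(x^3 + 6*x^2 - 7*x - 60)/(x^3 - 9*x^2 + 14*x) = (x^3 + 6*x^2 - 7*x - 60)/(x*(x^2 - 9*x + 14))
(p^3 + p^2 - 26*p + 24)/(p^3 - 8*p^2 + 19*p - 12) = (p + 6)/(p - 3)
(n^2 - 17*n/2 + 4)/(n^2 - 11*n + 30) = (n^2 - 17*n/2 + 4)/(n^2 - 11*n + 30)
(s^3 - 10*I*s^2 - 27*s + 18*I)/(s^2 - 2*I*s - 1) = (s^2 - 9*I*s - 18)/(s - I)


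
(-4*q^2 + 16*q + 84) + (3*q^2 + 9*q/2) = -q^2 + 41*q/2 + 84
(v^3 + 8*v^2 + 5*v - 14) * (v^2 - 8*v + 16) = v^5 - 43*v^3 + 74*v^2 + 192*v - 224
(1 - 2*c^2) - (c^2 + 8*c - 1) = -3*c^2 - 8*c + 2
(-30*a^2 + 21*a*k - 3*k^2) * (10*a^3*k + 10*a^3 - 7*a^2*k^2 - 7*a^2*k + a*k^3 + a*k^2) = -300*a^5*k - 300*a^5 + 420*a^4*k^2 + 420*a^4*k - 207*a^3*k^3 - 207*a^3*k^2 + 42*a^2*k^4 + 42*a^2*k^3 - 3*a*k^5 - 3*a*k^4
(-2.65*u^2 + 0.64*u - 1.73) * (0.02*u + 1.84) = -0.053*u^3 - 4.8632*u^2 + 1.143*u - 3.1832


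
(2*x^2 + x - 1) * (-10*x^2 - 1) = -20*x^4 - 10*x^3 + 8*x^2 - x + 1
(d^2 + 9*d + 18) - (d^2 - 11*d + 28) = 20*d - 10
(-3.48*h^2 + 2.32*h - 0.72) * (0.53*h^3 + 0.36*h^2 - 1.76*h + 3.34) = -1.8444*h^5 - 0.0231999999999999*h^4 + 6.5784*h^3 - 15.9656*h^2 + 9.016*h - 2.4048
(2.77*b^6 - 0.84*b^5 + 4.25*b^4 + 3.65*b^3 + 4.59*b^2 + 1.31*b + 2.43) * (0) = 0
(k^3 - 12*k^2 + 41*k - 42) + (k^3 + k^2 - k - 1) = 2*k^3 - 11*k^2 + 40*k - 43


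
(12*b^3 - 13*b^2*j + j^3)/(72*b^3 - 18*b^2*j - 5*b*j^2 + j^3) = (b - j)/(6*b - j)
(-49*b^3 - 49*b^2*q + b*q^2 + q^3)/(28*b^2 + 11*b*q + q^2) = (-7*b^2 - 6*b*q + q^2)/(4*b + q)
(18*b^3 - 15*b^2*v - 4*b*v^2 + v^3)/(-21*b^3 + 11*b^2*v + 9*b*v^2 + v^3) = (-6*b + v)/(7*b + v)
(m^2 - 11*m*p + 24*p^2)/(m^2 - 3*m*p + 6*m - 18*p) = (m - 8*p)/(m + 6)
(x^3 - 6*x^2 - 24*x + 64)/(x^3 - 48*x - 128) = (x - 2)/(x + 4)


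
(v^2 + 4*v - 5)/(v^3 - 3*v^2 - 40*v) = (v - 1)/(v*(v - 8))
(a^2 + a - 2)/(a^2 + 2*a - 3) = (a + 2)/(a + 3)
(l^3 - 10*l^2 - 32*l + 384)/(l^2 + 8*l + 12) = (l^2 - 16*l + 64)/(l + 2)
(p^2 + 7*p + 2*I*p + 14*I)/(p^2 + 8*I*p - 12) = (p + 7)/(p + 6*I)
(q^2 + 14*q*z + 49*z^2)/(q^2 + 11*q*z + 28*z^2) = (q + 7*z)/(q + 4*z)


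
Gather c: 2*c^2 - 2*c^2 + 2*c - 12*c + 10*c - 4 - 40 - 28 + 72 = 0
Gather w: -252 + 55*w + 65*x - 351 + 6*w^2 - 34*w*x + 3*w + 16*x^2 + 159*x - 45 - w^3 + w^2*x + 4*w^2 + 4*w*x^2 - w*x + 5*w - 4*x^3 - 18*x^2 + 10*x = -w^3 + w^2*(x + 10) + w*(4*x^2 - 35*x + 63) - 4*x^3 - 2*x^2 + 234*x - 648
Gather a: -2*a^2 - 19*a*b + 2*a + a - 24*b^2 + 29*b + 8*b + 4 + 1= -2*a^2 + a*(3 - 19*b) - 24*b^2 + 37*b + 5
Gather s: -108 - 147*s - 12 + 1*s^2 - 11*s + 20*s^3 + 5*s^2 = 20*s^3 + 6*s^2 - 158*s - 120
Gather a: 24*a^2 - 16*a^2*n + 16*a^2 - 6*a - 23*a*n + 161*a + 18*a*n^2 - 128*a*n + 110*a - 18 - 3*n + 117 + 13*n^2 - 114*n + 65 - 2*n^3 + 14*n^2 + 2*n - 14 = a^2*(40 - 16*n) + a*(18*n^2 - 151*n + 265) - 2*n^3 + 27*n^2 - 115*n + 150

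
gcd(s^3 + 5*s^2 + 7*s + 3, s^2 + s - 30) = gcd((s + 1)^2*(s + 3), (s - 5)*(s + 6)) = 1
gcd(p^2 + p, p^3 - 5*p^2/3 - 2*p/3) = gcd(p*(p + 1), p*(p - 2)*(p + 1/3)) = p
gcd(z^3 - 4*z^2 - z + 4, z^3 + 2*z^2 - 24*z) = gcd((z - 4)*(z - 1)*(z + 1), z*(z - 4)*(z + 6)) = z - 4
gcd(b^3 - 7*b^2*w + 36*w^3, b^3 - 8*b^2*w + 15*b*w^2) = -b + 3*w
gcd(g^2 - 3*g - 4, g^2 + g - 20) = g - 4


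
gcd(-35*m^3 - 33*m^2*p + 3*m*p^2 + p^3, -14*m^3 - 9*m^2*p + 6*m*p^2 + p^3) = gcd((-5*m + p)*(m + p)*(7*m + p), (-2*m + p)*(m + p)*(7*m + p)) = 7*m^2 + 8*m*p + p^2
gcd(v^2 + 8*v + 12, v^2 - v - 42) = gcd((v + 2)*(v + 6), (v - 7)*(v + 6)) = v + 6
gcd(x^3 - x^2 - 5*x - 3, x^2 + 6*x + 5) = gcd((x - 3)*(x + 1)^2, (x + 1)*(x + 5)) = x + 1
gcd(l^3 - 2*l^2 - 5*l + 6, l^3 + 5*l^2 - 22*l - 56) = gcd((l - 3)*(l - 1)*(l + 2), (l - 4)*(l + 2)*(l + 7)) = l + 2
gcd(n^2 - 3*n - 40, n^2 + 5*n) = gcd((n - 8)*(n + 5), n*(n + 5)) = n + 5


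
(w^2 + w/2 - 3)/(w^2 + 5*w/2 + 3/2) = (2*w^2 + w - 6)/(2*w^2 + 5*w + 3)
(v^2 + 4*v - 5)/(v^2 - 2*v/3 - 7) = 3*(-v^2 - 4*v + 5)/(-3*v^2 + 2*v + 21)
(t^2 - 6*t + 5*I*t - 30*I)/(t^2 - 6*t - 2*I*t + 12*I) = (t + 5*I)/(t - 2*I)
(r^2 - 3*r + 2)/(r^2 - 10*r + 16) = (r - 1)/(r - 8)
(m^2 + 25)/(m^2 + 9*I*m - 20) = (m - 5*I)/(m + 4*I)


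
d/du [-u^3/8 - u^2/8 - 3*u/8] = -3*u^2/8 - u/4 - 3/8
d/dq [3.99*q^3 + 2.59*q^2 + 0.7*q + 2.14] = 11.97*q^2 + 5.18*q + 0.7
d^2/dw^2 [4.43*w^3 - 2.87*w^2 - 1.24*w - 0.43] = 26.58*w - 5.74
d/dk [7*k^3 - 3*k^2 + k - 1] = 21*k^2 - 6*k + 1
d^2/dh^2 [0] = 0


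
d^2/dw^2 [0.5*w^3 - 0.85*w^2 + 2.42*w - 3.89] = 3.0*w - 1.7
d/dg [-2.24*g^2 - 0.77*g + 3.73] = -4.48*g - 0.77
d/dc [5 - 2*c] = -2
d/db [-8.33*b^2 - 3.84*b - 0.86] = -16.66*b - 3.84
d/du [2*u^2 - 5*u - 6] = 4*u - 5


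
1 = 1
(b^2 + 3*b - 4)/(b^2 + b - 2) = (b + 4)/(b + 2)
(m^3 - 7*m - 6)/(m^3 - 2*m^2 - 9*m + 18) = (m^2 + 3*m + 2)/(m^2 + m - 6)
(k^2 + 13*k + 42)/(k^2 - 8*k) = (k^2 + 13*k + 42)/(k*(k - 8))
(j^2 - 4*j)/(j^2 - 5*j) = (j - 4)/(j - 5)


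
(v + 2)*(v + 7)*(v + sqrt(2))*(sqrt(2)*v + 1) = sqrt(2)*v^4 + 3*v^3 + 9*sqrt(2)*v^3 + 15*sqrt(2)*v^2 + 27*v^2 + 9*sqrt(2)*v + 42*v + 14*sqrt(2)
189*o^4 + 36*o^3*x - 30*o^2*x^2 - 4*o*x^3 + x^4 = (-7*o + x)*(-3*o + x)*(3*o + x)^2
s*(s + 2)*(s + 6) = s^3 + 8*s^2 + 12*s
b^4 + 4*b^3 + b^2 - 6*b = b*(b - 1)*(b + 2)*(b + 3)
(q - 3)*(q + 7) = q^2 + 4*q - 21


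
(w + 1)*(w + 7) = w^2 + 8*w + 7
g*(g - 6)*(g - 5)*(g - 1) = g^4 - 12*g^3 + 41*g^2 - 30*g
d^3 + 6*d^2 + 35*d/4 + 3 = (d + 1/2)*(d + 3/2)*(d + 4)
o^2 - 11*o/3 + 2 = (o - 3)*(o - 2/3)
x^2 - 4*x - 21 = (x - 7)*(x + 3)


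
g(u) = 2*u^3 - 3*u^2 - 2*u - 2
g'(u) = 6*u^2 - 6*u - 2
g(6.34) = 374.41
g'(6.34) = 201.13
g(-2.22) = -34.23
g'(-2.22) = 40.89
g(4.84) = 144.80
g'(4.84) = 109.51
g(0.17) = -2.42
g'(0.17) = -2.85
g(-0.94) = -4.43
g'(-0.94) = 8.94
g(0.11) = -2.25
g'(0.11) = -2.59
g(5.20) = 187.70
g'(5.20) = 129.04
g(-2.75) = -60.78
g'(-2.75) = 59.88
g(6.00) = 310.00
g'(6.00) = 178.00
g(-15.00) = -7397.00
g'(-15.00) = 1438.00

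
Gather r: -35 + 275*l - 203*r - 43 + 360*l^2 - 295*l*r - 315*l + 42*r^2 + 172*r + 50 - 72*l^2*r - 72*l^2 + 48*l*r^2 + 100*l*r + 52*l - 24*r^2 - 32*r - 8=288*l^2 + 12*l + r^2*(48*l + 18) + r*(-72*l^2 - 195*l - 63) - 36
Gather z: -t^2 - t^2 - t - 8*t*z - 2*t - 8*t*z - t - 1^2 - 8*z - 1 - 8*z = -2*t^2 - 4*t + z*(-16*t - 16) - 2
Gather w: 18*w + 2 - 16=18*w - 14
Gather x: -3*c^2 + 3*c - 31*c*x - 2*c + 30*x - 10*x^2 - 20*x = -3*c^2 + c - 10*x^2 + x*(10 - 31*c)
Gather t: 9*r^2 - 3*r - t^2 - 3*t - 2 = 9*r^2 - 3*r - t^2 - 3*t - 2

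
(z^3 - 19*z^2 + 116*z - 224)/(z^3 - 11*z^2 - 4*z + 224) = (z - 4)/(z + 4)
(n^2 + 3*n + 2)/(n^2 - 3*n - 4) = (n + 2)/(n - 4)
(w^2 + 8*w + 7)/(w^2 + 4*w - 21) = (w + 1)/(w - 3)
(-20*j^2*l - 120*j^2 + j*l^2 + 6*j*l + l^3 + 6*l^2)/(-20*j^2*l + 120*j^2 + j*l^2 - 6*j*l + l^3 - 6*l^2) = (l + 6)/(l - 6)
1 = 1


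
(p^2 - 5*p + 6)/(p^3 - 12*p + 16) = (p - 3)/(p^2 + 2*p - 8)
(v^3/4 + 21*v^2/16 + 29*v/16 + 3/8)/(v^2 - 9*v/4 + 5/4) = (4*v^3 + 21*v^2 + 29*v + 6)/(4*(4*v^2 - 9*v + 5))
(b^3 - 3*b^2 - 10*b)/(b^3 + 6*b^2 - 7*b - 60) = b*(b^2 - 3*b - 10)/(b^3 + 6*b^2 - 7*b - 60)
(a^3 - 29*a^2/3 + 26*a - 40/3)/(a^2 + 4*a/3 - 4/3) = (a^2 - 9*a + 20)/(a + 2)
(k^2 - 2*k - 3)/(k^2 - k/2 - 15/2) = 2*(k + 1)/(2*k + 5)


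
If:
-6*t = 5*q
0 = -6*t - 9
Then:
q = 9/5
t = -3/2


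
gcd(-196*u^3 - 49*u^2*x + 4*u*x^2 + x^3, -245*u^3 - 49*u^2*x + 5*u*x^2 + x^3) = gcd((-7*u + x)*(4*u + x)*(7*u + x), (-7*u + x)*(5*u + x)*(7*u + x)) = -49*u^2 + x^2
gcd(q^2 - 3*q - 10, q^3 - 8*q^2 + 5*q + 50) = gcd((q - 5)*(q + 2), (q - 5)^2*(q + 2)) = q^2 - 3*q - 10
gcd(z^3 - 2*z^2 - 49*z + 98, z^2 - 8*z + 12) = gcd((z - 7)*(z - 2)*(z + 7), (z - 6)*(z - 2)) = z - 2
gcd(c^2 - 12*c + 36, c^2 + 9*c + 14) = 1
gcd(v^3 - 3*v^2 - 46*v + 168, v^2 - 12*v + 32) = v - 4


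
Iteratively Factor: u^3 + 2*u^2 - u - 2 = (u + 2)*(u^2 - 1) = (u - 1)*(u + 2)*(u + 1)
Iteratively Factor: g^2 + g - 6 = (g + 3)*(g - 2)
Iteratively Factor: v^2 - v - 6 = (v - 3)*(v + 2)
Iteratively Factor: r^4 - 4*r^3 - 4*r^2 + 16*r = (r + 2)*(r^3 - 6*r^2 + 8*r) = (r - 4)*(r + 2)*(r^2 - 2*r) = r*(r - 4)*(r + 2)*(r - 2)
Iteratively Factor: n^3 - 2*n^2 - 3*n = (n - 3)*(n^2 + n) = n*(n - 3)*(n + 1)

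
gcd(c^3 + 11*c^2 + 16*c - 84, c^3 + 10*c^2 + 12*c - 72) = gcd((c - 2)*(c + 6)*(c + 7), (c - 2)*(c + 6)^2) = c^2 + 4*c - 12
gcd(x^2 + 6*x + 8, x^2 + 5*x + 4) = x + 4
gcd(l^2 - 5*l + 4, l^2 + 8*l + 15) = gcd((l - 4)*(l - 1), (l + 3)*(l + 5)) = 1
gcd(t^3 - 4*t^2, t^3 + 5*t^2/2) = t^2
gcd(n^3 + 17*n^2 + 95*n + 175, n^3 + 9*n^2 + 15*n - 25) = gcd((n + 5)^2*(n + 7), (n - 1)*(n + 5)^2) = n^2 + 10*n + 25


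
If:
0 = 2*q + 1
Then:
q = -1/2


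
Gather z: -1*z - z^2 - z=-z^2 - 2*z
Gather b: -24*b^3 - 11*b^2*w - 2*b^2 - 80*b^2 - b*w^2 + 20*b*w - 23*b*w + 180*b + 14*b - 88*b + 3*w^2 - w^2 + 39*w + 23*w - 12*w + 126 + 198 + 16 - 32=-24*b^3 + b^2*(-11*w - 82) + b*(-w^2 - 3*w + 106) + 2*w^2 + 50*w + 308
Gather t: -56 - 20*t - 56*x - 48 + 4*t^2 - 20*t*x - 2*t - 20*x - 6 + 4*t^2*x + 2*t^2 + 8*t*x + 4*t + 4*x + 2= t^2*(4*x + 6) + t*(-12*x - 18) - 72*x - 108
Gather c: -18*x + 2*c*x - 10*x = 2*c*x - 28*x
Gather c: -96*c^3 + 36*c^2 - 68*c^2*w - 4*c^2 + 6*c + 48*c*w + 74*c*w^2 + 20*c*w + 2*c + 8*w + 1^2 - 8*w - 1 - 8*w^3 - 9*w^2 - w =-96*c^3 + c^2*(32 - 68*w) + c*(74*w^2 + 68*w + 8) - 8*w^3 - 9*w^2 - w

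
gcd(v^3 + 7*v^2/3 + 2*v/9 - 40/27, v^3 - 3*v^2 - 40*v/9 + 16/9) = v + 4/3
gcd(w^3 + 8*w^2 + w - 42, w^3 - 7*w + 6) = w^2 + w - 6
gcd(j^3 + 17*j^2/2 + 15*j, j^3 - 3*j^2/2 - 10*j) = j^2 + 5*j/2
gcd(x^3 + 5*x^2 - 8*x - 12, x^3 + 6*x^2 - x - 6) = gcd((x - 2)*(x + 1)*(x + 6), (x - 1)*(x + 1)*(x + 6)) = x^2 + 7*x + 6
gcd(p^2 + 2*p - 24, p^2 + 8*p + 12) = p + 6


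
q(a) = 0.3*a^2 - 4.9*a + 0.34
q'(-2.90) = -6.64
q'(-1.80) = -5.98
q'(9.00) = 0.50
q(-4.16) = 25.92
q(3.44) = -12.97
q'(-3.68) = -7.11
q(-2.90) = 17.07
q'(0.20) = -4.78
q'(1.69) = -3.89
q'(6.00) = -1.30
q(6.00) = -18.26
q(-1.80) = 10.13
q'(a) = 0.6*a - 4.9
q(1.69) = -7.08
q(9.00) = -19.46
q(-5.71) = 38.10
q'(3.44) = -2.84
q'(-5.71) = -8.33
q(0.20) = -0.63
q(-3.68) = 22.43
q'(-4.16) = -7.40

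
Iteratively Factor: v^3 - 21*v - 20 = (v - 5)*(v^2 + 5*v + 4) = (v - 5)*(v + 4)*(v + 1)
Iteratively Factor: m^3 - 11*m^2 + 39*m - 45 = (m - 3)*(m^2 - 8*m + 15) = (m - 5)*(m - 3)*(m - 3)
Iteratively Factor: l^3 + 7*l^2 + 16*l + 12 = (l + 2)*(l^2 + 5*l + 6) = (l + 2)*(l + 3)*(l + 2)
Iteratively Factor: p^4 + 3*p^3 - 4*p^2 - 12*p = (p + 3)*(p^3 - 4*p) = p*(p + 3)*(p^2 - 4) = p*(p + 2)*(p + 3)*(p - 2)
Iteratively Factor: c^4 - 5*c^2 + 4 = (c - 1)*(c^3 + c^2 - 4*c - 4) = (c - 1)*(c + 1)*(c^2 - 4) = (c - 1)*(c + 1)*(c + 2)*(c - 2)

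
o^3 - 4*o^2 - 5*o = o*(o - 5)*(o + 1)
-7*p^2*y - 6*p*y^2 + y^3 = y*(-7*p + y)*(p + y)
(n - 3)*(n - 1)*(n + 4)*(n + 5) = n^4 + 5*n^3 - 13*n^2 - 53*n + 60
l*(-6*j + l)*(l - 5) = -6*j*l^2 + 30*j*l + l^3 - 5*l^2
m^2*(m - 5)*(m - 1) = m^4 - 6*m^3 + 5*m^2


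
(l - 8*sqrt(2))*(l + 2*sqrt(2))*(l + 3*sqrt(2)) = l^3 - 3*sqrt(2)*l^2 - 68*l - 96*sqrt(2)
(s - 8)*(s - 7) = s^2 - 15*s + 56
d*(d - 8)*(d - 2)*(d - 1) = d^4 - 11*d^3 + 26*d^2 - 16*d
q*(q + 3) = q^2 + 3*q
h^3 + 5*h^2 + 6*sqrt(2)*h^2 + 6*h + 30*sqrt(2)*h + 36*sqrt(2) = (h + 2)*(h + 3)*(h + 6*sqrt(2))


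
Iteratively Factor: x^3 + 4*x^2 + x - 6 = (x + 3)*(x^2 + x - 2) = (x - 1)*(x + 3)*(x + 2)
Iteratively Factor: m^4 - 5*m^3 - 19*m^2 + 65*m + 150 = (m + 3)*(m^3 - 8*m^2 + 5*m + 50) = (m - 5)*(m + 3)*(m^2 - 3*m - 10) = (m - 5)*(m + 2)*(m + 3)*(m - 5)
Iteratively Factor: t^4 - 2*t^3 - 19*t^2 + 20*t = (t)*(t^3 - 2*t^2 - 19*t + 20) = t*(t - 1)*(t^2 - t - 20) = t*(t - 5)*(t - 1)*(t + 4)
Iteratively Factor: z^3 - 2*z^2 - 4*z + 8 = (z + 2)*(z^2 - 4*z + 4) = (z - 2)*(z + 2)*(z - 2)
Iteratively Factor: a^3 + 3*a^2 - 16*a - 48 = (a + 4)*(a^2 - a - 12) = (a + 3)*(a + 4)*(a - 4)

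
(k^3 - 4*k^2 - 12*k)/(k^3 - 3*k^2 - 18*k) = (k + 2)/(k + 3)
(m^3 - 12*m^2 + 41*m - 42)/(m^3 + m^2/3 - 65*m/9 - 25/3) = 9*(m^2 - 9*m + 14)/(9*m^2 + 30*m + 25)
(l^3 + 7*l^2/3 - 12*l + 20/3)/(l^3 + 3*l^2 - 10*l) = (l - 2/3)/l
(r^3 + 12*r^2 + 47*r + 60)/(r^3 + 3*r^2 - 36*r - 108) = (r^2 + 9*r + 20)/(r^2 - 36)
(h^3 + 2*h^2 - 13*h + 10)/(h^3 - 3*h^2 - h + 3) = (h^2 + 3*h - 10)/(h^2 - 2*h - 3)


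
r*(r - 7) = r^2 - 7*r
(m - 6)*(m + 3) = m^2 - 3*m - 18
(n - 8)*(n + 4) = n^2 - 4*n - 32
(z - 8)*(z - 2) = z^2 - 10*z + 16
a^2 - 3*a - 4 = (a - 4)*(a + 1)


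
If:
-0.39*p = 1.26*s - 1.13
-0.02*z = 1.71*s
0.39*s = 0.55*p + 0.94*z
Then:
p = 2.84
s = 0.02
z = -1.65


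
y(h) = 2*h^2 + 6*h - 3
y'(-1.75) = -1.00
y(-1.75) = -7.38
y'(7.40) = 35.60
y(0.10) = -2.38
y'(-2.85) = -5.40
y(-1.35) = -7.46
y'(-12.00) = -42.00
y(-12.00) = 213.00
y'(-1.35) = 0.60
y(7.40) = 150.92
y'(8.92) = 41.68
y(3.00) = 33.00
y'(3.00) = 18.00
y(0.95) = 4.50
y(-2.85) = -3.86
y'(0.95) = 9.80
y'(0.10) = 6.40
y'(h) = 4*h + 6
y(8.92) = 209.65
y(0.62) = 1.49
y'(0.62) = 8.48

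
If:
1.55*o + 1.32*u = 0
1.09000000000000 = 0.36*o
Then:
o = 3.03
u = -3.56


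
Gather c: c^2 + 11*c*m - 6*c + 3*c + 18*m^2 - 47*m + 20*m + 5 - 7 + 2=c^2 + c*(11*m - 3) + 18*m^2 - 27*m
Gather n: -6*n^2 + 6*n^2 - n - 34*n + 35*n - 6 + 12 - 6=0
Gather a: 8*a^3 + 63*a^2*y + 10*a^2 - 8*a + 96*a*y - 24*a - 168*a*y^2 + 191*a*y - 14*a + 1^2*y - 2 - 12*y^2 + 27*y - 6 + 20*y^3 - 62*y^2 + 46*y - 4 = 8*a^3 + a^2*(63*y + 10) + a*(-168*y^2 + 287*y - 46) + 20*y^3 - 74*y^2 + 74*y - 12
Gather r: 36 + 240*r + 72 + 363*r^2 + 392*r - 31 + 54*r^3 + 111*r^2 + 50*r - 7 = 54*r^3 + 474*r^2 + 682*r + 70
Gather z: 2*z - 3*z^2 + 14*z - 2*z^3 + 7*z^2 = -2*z^3 + 4*z^2 + 16*z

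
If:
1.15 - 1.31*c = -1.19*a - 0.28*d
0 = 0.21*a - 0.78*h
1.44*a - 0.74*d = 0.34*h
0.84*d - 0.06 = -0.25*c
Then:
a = -0.09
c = 0.77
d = -0.16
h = -0.02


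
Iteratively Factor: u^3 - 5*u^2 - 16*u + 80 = (u - 5)*(u^2 - 16) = (u - 5)*(u - 4)*(u + 4)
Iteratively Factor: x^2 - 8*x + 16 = (x - 4)*(x - 4)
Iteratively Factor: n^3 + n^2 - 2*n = (n)*(n^2 + n - 2) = n*(n - 1)*(n + 2)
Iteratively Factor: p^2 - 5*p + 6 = (p - 3)*(p - 2)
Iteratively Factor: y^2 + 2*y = (y)*(y + 2)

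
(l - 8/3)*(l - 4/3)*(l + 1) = l^3 - 3*l^2 - 4*l/9 + 32/9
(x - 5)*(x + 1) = x^2 - 4*x - 5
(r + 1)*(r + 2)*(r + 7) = r^3 + 10*r^2 + 23*r + 14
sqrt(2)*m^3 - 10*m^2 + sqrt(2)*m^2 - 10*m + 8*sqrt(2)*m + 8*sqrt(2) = (m - 4*sqrt(2))*(m - sqrt(2))*(sqrt(2)*m + sqrt(2))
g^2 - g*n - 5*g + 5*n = (g - 5)*(g - n)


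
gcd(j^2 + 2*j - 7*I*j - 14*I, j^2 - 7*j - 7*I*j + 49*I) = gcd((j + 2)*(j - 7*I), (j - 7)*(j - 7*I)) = j - 7*I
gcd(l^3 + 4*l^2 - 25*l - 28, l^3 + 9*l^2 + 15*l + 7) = l^2 + 8*l + 7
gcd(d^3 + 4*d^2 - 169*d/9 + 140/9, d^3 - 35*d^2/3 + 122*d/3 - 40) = d - 5/3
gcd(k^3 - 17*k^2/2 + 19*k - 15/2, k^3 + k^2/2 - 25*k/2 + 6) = k^2 - 7*k/2 + 3/2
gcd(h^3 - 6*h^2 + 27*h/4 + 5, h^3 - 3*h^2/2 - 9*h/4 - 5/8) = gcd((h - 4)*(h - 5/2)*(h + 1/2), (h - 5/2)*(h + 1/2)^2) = h^2 - 2*h - 5/4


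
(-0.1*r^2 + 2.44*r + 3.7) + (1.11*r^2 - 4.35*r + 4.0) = 1.01*r^2 - 1.91*r + 7.7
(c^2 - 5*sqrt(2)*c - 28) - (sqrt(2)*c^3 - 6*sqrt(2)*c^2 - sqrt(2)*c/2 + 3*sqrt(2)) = -sqrt(2)*c^3 + c^2 + 6*sqrt(2)*c^2 - 9*sqrt(2)*c/2 - 28 - 3*sqrt(2)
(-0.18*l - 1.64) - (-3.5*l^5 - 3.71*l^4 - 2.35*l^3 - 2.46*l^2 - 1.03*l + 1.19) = 3.5*l^5 + 3.71*l^4 + 2.35*l^3 + 2.46*l^2 + 0.85*l - 2.83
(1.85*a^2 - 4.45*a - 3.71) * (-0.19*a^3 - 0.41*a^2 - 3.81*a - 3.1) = -0.3515*a^5 + 0.0870000000000001*a^4 - 4.5191*a^3 + 12.7406*a^2 + 27.9301*a + 11.501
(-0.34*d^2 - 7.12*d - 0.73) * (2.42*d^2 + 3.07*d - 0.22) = -0.8228*d^4 - 18.2742*d^3 - 23.5502*d^2 - 0.6747*d + 0.1606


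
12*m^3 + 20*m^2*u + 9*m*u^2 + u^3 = (m + u)*(2*m + u)*(6*m + u)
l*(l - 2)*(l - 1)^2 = l^4 - 4*l^3 + 5*l^2 - 2*l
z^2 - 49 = (z - 7)*(z + 7)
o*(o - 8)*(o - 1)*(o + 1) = o^4 - 8*o^3 - o^2 + 8*o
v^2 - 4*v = v*(v - 4)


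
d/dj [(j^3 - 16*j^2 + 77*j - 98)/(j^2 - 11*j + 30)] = (j^4 - 22*j^3 + 189*j^2 - 764*j + 1232)/(j^4 - 22*j^3 + 181*j^2 - 660*j + 900)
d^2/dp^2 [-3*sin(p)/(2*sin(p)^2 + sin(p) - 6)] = 6*(2*sin(p)^5 - sin(p)^4 + 32*sin(p)^3 + 3*sin(p)^2 - 18*sin(p) - 6)/((sin(p) + 2)^3*(2*sin(p) - 3)^3)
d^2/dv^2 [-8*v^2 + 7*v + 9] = -16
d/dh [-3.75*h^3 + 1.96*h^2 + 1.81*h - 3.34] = -11.25*h^2 + 3.92*h + 1.81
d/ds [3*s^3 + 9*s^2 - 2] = 9*s*(s + 2)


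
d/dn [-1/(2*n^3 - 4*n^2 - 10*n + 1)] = 2*(3*n^2 - 4*n - 5)/(2*n^3 - 4*n^2 - 10*n + 1)^2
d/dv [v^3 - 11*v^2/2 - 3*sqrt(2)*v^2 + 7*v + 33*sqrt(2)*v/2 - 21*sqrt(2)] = 3*v^2 - 11*v - 6*sqrt(2)*v + 7 + 33*sqrt(2)/2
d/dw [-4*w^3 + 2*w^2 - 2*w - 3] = -12*w^2 + 4*w - 2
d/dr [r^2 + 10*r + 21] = 2*r + 10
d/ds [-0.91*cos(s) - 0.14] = 0.91*sin(s)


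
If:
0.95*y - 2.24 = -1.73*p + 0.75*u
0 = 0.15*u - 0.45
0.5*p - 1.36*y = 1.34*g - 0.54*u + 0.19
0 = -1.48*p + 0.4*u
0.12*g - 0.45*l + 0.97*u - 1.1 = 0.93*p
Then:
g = -1.93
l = 1.83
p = 0.81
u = 3.00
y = 3.25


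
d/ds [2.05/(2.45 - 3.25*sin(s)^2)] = 0.630769230769231*sin(2*s)/(0.5*cos(2*s) + 0.253846153846154)^2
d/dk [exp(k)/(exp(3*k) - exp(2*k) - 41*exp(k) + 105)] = ((-3*exp(2*k) + 2*exp(k) + 41)*exp(k) + exp(3*k) - exp(2*k) - 41*exp(k) + 105)*exp(k)/(exp(3*k) - exp(2*k) - 41*exp(k) + 105)^2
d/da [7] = 0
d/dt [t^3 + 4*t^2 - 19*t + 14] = 3*t^2 + 8*t - 19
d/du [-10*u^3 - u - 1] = -30*u^2 - 1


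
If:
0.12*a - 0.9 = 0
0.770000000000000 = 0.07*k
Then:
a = 7.50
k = 11.00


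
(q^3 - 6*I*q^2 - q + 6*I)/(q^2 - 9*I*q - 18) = (q^2 - 1)/(q - 3*I)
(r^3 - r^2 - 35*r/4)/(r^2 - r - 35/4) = r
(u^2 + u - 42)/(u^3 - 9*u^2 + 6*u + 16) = (u^2 + u - 42)/(u^3 - 9*u^2 + 6*u + 16)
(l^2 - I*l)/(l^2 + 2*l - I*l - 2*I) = l/(l + 2)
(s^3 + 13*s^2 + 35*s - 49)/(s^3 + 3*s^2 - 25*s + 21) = (s + 7)/(s - 3)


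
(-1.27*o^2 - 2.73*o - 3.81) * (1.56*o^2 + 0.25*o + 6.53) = -1.9812*o^4 - 4.5763*o^3 - 14.9192*o^2 - 18.7794*o - 24.8793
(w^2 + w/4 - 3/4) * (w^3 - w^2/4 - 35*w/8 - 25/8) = w^5 - 83*w^3/16 - 129*w^2/32 + 5*w/2 + 75/32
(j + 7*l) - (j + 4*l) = 3*l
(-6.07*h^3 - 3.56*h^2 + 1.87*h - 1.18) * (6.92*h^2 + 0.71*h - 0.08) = -42.0044*h^5 - 28.9449*h^4 + 10.8984*h^3 - 6.5531*h^2 - 0.9874*h + 0.0944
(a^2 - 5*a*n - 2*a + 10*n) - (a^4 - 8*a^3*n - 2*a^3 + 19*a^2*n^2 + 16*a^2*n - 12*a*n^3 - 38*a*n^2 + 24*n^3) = -a^4 + 8*a^3*n + 2*a^3 - 19*a^2*n^2 - 16*a^2*n + a^2 + 12*a*n^3 + 38*a*n^2 - 5*a*n - 2*a - 24*n^3 + 10*n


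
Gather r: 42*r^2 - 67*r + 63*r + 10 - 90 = 42*r^2 - 4*r - 80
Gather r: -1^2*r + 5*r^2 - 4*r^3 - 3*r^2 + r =-4*r^3 + 2*r^2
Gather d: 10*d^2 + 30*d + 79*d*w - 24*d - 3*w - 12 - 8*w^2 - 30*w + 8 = 10*d^2 + d*(79*w + 6) - 8*w^2 - 33*w - 4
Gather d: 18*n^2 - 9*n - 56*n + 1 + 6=18*n^2 - 65*n + 7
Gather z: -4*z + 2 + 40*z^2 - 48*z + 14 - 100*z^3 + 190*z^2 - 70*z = -100*z^3 + 230*z^2 - 122*z + 16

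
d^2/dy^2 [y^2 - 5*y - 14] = 2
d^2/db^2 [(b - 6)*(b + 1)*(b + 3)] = 6*b - 4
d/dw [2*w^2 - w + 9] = 4*w - 1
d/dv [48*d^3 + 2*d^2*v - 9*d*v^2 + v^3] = 2*d^2 - 18*d*v + 3*v^2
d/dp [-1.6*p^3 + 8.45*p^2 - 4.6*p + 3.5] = -4.8*p^2 + 16.9*p - 4.6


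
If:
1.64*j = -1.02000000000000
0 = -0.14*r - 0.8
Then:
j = -0.62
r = -5.71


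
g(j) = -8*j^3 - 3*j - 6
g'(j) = -24*j^2 - 3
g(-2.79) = 176.11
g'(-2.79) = -189.82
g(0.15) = -6.48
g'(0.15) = -3.54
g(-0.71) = -1.01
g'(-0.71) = -15.10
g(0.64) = -10.02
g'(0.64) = -12.83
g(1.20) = -23.42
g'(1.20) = -37.56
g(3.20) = -277.74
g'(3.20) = -248.76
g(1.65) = -46.89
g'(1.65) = -68.34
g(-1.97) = 61.07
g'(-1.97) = -96.14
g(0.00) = -6.00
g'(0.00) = -3.00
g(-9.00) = 5853.00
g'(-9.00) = -1947.00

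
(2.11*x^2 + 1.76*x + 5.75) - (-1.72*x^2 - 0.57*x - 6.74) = 3.83*x^2 + 2.33*x + 12.49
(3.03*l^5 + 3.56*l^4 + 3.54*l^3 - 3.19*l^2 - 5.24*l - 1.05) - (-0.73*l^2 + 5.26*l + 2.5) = 3.03*l^5 + 3.56*l^4 + 3.54*l^3 - 2.46*l^2 - 10.5*l - 3.55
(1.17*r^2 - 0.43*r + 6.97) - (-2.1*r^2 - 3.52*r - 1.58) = 3.27*r^2 + 3.09*r + 8.55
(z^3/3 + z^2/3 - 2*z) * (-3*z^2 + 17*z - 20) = -z^5 + 14*z^4/3 + 5*z^3 - 122*z^2/3 + 40*z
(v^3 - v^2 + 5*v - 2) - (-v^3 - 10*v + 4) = 2*v^3 - v^2 + 15*v - 6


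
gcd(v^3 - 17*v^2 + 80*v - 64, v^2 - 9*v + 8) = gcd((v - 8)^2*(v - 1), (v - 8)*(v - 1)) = v^2 - 9*v + 8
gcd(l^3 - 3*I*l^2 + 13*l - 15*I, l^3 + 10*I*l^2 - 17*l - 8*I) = 1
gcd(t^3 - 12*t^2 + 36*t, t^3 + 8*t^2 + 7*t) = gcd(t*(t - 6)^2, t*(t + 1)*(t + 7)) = t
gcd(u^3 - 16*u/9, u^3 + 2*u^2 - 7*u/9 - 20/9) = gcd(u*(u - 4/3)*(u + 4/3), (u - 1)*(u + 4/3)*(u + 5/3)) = u + 4/3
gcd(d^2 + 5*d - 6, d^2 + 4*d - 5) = d - 1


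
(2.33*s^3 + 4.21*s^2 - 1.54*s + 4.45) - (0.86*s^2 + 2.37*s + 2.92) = 2.33*s^3 + 3.35*s^2 - 3.91*s + 1.53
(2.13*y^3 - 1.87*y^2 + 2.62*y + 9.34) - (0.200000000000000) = 2.13*y^3 - 1.87*y^2 + 2.62*y + 9.14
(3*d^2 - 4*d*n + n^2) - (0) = 3*d^2 - 4*d*n + n^2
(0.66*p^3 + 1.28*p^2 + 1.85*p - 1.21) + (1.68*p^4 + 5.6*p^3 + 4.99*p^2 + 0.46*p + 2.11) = 1.68*p^4 + 6.26*p^3 + 6.27*p^2 + 2.31*p + 0.9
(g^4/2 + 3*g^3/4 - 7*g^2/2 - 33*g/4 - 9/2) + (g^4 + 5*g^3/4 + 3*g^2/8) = 3*g^4/2 + 2*g^3 - 25*g^2/8 - 33*g/4 - 9/2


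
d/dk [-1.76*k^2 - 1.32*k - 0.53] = -3.52*k - 1.32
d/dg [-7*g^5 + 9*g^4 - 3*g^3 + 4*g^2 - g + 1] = -35*g^4 + 36*g^3 - 9*g^2 + 8*g - 1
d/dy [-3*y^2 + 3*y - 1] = 3 - 6*y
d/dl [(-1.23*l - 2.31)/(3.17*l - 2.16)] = (31.635015*l - 21.55572)/(3.17*l - 2.16)^3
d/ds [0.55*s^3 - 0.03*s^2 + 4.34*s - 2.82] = 1.65*s^2 - 0.06*s + 4.34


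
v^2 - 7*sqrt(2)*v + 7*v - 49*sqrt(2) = (v + 7)*(v - 7*sqrt(2))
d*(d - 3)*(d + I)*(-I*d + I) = -I*d^4 + d^3 + 4*I*d^3 - 4*d^2 - 3*I*d^2 + 3*d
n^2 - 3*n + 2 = (n - 2)*(n - 1)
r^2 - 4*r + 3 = (r - 3)*(r - 1)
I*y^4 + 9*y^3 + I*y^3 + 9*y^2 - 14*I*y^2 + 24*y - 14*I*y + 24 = (y - 6*I)*(y - 4*I)*(y + I)*(I*y + I)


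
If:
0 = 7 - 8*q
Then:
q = 7/8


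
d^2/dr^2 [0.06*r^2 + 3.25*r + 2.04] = 0.120000000000000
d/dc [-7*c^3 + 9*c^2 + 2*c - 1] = -21*c^2 + 18*c + 2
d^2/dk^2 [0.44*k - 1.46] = 0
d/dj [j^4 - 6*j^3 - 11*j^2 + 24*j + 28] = 4*j^3 - 18*j^2 - 22*j + 24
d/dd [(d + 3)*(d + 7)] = 2*d + 10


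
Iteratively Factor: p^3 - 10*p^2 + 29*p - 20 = (p - 1)*(p^2 - 9*p + 20) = (p - 5)*(p - 1)*(p - 4)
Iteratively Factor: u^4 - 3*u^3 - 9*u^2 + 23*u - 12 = (u - 1)*(u^3 - 2*u^2 - 11*u + 12) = (u - 1)*(u + 3)*(u^2 - 5*u + 4) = (u - 1)^2*(u + 3)*(u - 4)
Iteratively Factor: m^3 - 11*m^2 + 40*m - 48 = (m - 4)*(m^2 - 7*m + 12) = (m - 4)*(m - 3)*(m - 4)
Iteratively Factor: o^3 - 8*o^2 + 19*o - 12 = (o - 3)*(o^2 - 5*o + 4) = (o - 4)*(o - 3)*(o - 1)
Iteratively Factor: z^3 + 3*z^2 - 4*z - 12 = (z + 2)*(z^2 + z - 6) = (z - 2)*(z + 2)*(z + 3)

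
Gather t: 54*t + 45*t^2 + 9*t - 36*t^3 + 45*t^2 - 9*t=-36*t^3 + 90*t^2 + 54*t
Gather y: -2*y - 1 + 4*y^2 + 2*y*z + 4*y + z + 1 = 4*y^2 + y*(2*z + 2) + z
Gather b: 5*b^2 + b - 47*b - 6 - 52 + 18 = 5*b^2 - 46*b - 40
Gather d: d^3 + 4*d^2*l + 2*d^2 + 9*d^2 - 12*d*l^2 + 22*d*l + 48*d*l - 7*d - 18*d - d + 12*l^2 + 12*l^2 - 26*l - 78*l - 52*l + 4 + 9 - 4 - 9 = d^3 + d^2*(4*l + 11) + d*(-12*l^2 + 70*l - 26) + 24*l^2 - 156*l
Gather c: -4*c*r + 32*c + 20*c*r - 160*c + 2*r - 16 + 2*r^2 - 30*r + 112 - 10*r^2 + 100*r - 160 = c*(16*r - 128) - 8*r^2 + 72*r - 64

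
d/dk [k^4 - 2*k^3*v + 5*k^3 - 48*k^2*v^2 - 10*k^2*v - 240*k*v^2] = 4*k^3 - 6*k^2*v + 15*k^2 - 96*k*v^2 - 20*k*v - 240*v^2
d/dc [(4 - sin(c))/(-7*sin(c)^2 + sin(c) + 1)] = (-7*sin(c)^2 + 56*sin(c) - 5)*cos(c)/(-7*sin(c)^2 + sin(c) + 1)^2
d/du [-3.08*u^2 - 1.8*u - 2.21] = -6.16*u - 1.8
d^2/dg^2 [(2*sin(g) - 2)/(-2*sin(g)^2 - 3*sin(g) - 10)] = 2*(4*sin(g)^5 - 22*sin(g)^4 - 146*sin(g)^3 + 65*sin(g)^2 + 286*sin(g) + 38)/(3*sin(g) - cos(2*g) + 11)^3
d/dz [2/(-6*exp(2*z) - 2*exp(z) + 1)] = (24*exp(z) + 4)*exp(z)/(6*exp(2*z) + 2*exp(z) - 1)^2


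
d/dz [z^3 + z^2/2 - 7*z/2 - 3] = 3*z^2 + z - 7/2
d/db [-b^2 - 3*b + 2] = -2*b - 3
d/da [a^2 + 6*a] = 2*a + 6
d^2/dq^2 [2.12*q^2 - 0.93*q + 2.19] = 4.24000000000000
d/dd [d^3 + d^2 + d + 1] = 3*d^2 + 2*d + 1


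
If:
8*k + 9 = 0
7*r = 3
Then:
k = -9/8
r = 3/7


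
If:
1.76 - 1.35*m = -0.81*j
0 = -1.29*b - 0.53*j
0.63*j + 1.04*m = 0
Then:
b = 0.44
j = -1.08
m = 0.65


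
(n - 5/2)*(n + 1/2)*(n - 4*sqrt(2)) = n^3 - 4*sqrt(2)*n^2 - 2*n^2 - 5*n/4 + 8*sqrt(2)*n + 5*sqrt(2)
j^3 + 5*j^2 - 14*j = j*(j - 2)*(j + 7)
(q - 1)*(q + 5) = q^2 + 4*q - 5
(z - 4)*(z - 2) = z^2 - 6*z + 8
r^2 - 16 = (r - 4)*(r + 4)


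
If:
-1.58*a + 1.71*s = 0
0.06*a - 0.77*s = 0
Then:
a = 0.00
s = 0.00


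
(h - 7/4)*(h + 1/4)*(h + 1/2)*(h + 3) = h^4 + 2*h^3 - 67*h^2/16 - 121*h/32 - 21/32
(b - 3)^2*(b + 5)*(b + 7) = b^4 + 6*b^3 - 28*b^2 - 102*b + 315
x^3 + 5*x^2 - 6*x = x*(x - 1)*(x + 6)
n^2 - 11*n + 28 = (n - 7)*(n - 4)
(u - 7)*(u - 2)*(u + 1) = u^3 - 8*u^2 + 5*u + 14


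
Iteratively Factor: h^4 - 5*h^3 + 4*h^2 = (h)*(h^3 - 5*h^2 + 4*h) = h*(h - 1)*(h^2 - 4*h) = h*(h - 4)*(h - 1)*(h)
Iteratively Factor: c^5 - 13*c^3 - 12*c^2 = (c + 3)*(c^4 - 3*c^3 - 4*c^2) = (c - 4)*(c + 3)*(c^3 + c^2) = (c - 4)*(c + 1)*(c + 3)*(c^2) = c*(c - 4)*(c + 1)*(c + 3)*(c)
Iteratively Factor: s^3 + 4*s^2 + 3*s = (s + 1)*(s^2 + 3*s) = (s + 1)*(s + 3)*(s)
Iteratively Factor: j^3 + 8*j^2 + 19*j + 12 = (j + 4)*(j^2 + 4*j + 3) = (j + 1)*(j + 4)*(j + 3)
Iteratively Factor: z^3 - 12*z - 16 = (z + 2)*(z^2 - 2*z - 8) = (z + 2)^2*(z - 4)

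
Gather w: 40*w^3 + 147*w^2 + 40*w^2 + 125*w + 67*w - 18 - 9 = 40*w^3 + 187*w^2 + 192*w - 27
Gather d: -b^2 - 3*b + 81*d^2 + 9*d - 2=-b^2 - 3*b + 81*d^2 + 9*d - 2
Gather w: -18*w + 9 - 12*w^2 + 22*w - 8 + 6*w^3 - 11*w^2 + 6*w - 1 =6*w^3 - 23*w^2 + 10*w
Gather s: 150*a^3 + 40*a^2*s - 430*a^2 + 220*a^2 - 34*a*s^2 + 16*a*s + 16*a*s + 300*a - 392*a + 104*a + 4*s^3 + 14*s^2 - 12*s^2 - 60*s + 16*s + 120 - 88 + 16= 150*a^3 - 210*a^2 + 12*a + 4*s^3 + s^2*(2 - 34*a) + s*(40*a^2 + 32*a - 44) + 48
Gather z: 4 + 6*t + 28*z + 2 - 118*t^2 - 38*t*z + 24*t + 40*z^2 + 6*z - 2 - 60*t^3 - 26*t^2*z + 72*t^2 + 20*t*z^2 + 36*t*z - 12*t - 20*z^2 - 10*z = -60*t^3 - 46*t^2 + 18*t + z^2*(20*t + 20) + z*(-26*t^2 - 2*t + 24) + 4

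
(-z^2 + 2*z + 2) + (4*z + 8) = -z^2 + 6*z + 10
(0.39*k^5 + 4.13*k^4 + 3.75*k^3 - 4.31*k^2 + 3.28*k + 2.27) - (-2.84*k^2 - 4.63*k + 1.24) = 0.39*k^5 + 4.13*k^4 + 3.75*k^3 - 1.47*k^2 + 7.91*k + 1.03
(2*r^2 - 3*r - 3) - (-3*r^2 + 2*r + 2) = 5*r^2 - 5*r - 5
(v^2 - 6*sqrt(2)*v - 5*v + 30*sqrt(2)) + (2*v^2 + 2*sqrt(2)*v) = 3*v^2 - 4*sqrt(2)*v - 5*v + 30*sqrt(2)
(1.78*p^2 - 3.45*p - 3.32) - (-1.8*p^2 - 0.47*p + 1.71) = 3.58*p^2 - 2.98*p - 5.03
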